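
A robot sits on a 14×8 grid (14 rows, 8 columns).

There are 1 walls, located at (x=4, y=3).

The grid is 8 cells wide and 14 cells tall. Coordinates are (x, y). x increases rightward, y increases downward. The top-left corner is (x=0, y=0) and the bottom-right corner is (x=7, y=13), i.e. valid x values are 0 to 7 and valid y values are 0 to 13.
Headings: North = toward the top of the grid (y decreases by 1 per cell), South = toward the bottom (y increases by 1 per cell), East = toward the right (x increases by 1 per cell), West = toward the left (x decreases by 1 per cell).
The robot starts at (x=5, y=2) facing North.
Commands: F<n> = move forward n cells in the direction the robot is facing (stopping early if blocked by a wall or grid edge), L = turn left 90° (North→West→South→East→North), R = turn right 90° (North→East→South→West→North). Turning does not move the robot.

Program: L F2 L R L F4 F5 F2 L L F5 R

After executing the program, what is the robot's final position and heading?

Start: (x=5, y=2), facing North
  L: turn left, now facing West
  F2: move forward 2, now at (x=3, y=2)
  L: turn left, now facing South
  R: turn right, now facing West
  L: turn left, now facing South
  F4: move forward 4, now at (x=3, y=6)
  F5: move forward 5, now at (x=3, y=11)
  F2: move forward 2, now at (x=3, y=13)
  L: turn left, now facing East
  L: turn left, now facing North
  F5: move forward 5, now at (x=3, y=8)
  R: turn right, now facing East
Final: (x=3, y=8), facing East

Answer: Final position: (x=3, y=8), facing East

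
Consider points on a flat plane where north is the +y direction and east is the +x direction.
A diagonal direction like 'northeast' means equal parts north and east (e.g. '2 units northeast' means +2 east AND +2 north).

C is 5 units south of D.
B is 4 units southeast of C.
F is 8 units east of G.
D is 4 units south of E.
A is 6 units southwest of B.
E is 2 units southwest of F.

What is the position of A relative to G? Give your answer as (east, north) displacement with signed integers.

Answer: A is at (east=4, north=-21) relative to G.

Derivation:
Place G at the origin (east=0, north=0).
  F is 8 units east of G: delta (east=+8, north=+0); F at (east=8, north=0).
  E is 2 units southwest of F: delta (east=-2, north=-2); E at (east=6, north=-2).
  D is 4 units south of E: delta (east=+0, north=-4); D at (east=6, north=-6).
  C is 5 units south of D: delta (east=+0, north=-5); C at (east=6, north=-11).
  B is 4 units southeast of C: delta (east=+4, north=-4); B at (east=10, north=-15).
  A is 6 units southwest of B: delta (east=-6, north=-6); A at (east=4, north=-21).
Therefore A relative to G: (east=4, north=-21).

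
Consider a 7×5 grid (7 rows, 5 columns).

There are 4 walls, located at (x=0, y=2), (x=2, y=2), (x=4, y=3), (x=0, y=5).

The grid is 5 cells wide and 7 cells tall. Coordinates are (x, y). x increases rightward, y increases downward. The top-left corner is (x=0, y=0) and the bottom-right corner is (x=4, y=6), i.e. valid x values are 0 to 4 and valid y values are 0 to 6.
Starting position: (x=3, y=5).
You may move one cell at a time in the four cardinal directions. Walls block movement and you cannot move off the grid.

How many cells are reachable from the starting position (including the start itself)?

Answer: Reachable cells: 31

Derivation:
BFS flood-fill from (x=3, y=5):
  Distance 0: (x=3, y=5)
  Distance 1: (x=3, y=4), (x=2, y=5), (x=4, y=5), (x=3, y=6)
  Distance 2: (x=3, y=3), (x=2, y=4), (x=4, y=4), (x=1, y=5), (x=2, y=6), (x=4, y=6)
  Distance 3: (x=3, y=2), (x=2, y=3), (x=1, y=4), (x=1, y=6)
  Distance 4: (x=3, y=1), (x=4, y=2), (x=1, y=3), (x=0, y=4), (x=0, y=6)
  Distance 5: (x=3, y=0), (x=2, y=1), (x=4, y=1), (x=1, y=2), (x=0, y=3)
  Distance 6: (x=2, y=0), (x=4, y=0), (x=1, y=1)
  Distance 7: (x=1, y=0), (x=0, y=1)
  Distance 8: (x=0, y=0)
Total reachable: 31 (grid has 31 open cells total)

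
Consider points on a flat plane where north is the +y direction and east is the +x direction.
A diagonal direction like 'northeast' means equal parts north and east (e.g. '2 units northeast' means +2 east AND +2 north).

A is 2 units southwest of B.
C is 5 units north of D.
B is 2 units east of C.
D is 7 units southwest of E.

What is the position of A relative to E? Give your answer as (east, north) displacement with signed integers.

Place E at the origin (east=0, north=0).
  D is 7 units southwest of E: delta (east=-7, north=-7); D at (east=-7, north=-7).
  C is 5 units north of D: delta (east=+0, north=+5); C at (east=-7, north=-2).
  B is 2 units east of C: delta (east=+2, north=+0); B at (east=-5, north=-2).
  A is 2 units southwest of B: delta (east=-2, north=-2); A at (east=-7, north=-4).
Therefore A relative to E: (east=-7, north=-4).

Answer: A is at (east=-7, north=-4) relative to E.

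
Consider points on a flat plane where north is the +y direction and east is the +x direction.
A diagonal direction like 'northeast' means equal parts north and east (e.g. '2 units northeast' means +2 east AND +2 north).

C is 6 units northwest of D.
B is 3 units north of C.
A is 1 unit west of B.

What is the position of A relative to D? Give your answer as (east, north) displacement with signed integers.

Answer: A is at (east=-7, north=9) relative to D.

Derivation:
Place D at the origin (east=0, north=0).
  C is 6 units northwest of D: delta (east=-6, north=+6); C at (east=-6, north=6).
  B is 3 units north of C: delta (east=+0, north=+3); B at (east=-6, north=9).
  A is 1 unit west of B: delta (east=-1, north=+0); A at (east=-7, north=9).
Therefore A relative to D: (east=-7, north=9).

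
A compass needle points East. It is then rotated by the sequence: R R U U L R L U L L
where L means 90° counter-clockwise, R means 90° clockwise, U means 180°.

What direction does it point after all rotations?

Answer: Final heading: South

Derivation:
Start: East
  R (right (90° clockwise)) -> South
  R (right (90° clockwise)) -> West
  U (U-turn (180°)) -> East
  U (U-turn (180°)) -> West
  L (left (90° counter-clockwise)) -> South
  R (right (90° clockwise)) -> West
  L (left (90° counter-clockwise)) -> South
  U (U-turn (180°)) -> North
  L (left (90° counter-clockwise)) -> West
  L (left (90° counter-clockwise)) -> South
Final: South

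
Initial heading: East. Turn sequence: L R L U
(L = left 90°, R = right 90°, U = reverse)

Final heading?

Start: East
  L (left (90° counter-clockwise)) -> North
  R (right (90° clockwise)) -> East
  L (left (90° counter-clockwise)) -> North
  U (U-turn (180°)) -> South
Final: South

Answer: Final heading: South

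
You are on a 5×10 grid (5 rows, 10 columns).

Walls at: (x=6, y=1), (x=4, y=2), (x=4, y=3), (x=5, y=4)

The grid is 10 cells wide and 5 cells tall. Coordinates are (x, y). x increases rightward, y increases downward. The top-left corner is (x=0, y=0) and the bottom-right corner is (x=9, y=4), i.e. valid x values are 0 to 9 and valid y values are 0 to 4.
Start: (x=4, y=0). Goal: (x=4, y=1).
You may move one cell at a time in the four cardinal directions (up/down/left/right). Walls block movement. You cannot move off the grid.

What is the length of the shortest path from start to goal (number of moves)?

Answer: Shortest path length: 1

Derivation:
BFS from (x=4, y=0) until reaching (x=4, y=1):
  Distance 0: (x=4, y=0)
  Distance 1: (x=3, y=0), (x=5, y=0), (x=4, y=1)  <- goal reached here
One shortest path (1 moves): (x=4, y=0) -> (x=4, y=1)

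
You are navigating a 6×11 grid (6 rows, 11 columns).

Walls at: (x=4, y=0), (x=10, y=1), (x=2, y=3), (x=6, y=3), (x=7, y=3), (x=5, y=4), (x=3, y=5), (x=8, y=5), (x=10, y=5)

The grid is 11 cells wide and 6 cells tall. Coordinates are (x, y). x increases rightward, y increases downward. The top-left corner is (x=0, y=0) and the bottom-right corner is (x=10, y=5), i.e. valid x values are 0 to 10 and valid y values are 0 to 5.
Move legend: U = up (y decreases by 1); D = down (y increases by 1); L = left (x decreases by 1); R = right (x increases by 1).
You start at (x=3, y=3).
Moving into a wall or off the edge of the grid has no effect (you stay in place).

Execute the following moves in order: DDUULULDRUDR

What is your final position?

Start: (x=3, y=3)
  D (down): (x=3, y=3) -> (x=3, y=4)
  D (down): blocked, stay at (x=3, y=4)
  U (up): (x=3, y=4) -> (x=3, y=3)
  U (up): (x=3, y=3) -> (x=3, y=2)
  L (left): (x=3, y=2) -> (x=2, y=2)
  U (up): (x=2, y=2) -> (x=2, y=1)
  L (left): (x=2, y=1) -> (x=1, y=1)
  D (down): (x=1, y=1) -> (x=1, y=2)
  R (right): (x=1, y=2) -> (x=2, y=2)
  U (up): (x=2, y=2) -> (x=2, y=1)
  D (down): (x=2, y=1) -> (x=2, y=2)
  R (right): (x=2, y=2) -> (x=3, y=2)
Final: (x=3, y=2)

Answer: Final position: (x=3, y=2)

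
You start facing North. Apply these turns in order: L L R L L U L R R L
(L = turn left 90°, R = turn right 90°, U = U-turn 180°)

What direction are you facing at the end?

Answer: Final heading: West

Derivation:
Start: North
  L (left (90° counter-clockwise)) -> West
  L (left (90° counter-clockwise)) -> South
  R (right (90° clockwise)) -> West
  L (left (90° counter-clockwise)) -> South
  L (left (90° counter-clockwise)) -> East
  U (U-turn (180°)) -> West
  L (left (90° counter-clockwise)) -> South
  R (right (90° clockwise)) -> West
  R (right (90° clockwise)) -> North
  L (left (90° counter-clockwise)) -> West
Final: West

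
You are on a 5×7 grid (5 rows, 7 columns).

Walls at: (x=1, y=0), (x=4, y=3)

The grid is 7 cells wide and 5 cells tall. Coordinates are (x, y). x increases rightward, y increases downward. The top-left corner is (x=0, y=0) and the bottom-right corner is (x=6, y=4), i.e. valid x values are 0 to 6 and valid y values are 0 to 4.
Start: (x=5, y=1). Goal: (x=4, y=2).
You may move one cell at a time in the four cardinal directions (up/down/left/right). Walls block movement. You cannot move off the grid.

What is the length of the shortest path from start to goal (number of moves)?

Answer: Shortest path length: 2

Derivation:
BFS from (x=5, y=1) until reaching (x=4, y=2):
  Distance 0: (x=5, y=1)
  Distance 1: (x=5, y=0), (x=4, y=1), (x=6, y=1), (x=5, y=2)
  Distance 2: (x=4, y=0), (x=6, y=0), (x=3, y=1), (x=4, y=2), (x=6, y=2), (x=5, y=3)  <- goal reached here
One shortest path (2 moves): (x=5, y=1) -> (x=4, y=1) -> (x=4, y=2)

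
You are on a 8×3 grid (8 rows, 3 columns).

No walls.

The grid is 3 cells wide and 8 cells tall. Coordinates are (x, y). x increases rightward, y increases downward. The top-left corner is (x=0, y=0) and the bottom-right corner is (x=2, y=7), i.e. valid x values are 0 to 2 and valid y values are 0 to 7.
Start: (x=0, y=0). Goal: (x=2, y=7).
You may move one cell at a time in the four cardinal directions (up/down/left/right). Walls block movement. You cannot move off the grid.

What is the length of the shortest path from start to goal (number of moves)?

Answer: Shortest path length: 9

Derivation:
BFS from (x=0, y=0) until reaching (x=2, y=7):
  Distance 0: (x=0, y=0)
  Distance 1: (x=1, y=0), (x=0, y=1)
  Distance 2: (x=2, y=0), (x=1, y=1), (x=0, y=2)
  Distance 3: (x=2, y=1), (x=1, y=2), (x=0, y=3)
  Distance 4: (x=2, y=2), (x=1, y=3), (x=0, y=4)
  Distance 5: (x=2, y=3), (x=1, y=4), (x=0, y=5)
  Distance 6: (x=2, y=4), (x=1, y=5), (x=0, y=6)
  Distance 7: (x=2, y=5), (x=1, y=6), (x=0, y=7)
  Distance 8: (x=2, y=6), (x=1, y=7)
  Distance 9: (x=2, y=7)  <- goal reached here
One shortest path (9 moves): (x=0, y=0) -> (x=1, y=0) -> (x=2, y=0) -> (x=2, y=1) -> (x=2, y=2) -> (x=2, y=3) -> (x=2, y=4) -> (x=2, y=5) -> (x=2, y=6) -> (x=2, y=7)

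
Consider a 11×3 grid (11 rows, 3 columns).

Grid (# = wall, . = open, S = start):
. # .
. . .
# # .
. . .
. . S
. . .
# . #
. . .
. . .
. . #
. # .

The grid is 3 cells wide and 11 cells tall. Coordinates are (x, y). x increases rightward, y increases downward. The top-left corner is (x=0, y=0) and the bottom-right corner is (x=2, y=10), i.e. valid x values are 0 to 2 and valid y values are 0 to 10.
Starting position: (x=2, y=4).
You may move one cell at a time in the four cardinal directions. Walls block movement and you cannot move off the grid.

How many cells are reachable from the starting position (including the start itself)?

BFS flood-fill from (x=2, y=4):
  Distance 0: (x=2, y=4)
  Distance 1: (x=2, y=3), (x=1, y=4), (x=2, y=5)
  Distance 2: (x=2, y=2), (x=1, y=3), (x=0, y=4), (x=1, y=5)
  Distance 3: (x=2, y=1), (x=0, y=3), (x=0, y=5), (x=1, y=6)
  Distance 4: (x=2, y=0), (x=1, y=1), (x=1, y=7)
  Distance 5: (x=0, y=1), (x=0, y=7), (x=2, y=7), (x=1, y=8)
  Distance 6: (x=0, y=0), (x=0, y=8), (x=2, y=8), (x=1, y=9)
  Distance 7: (x=0, y=9)
  Distance 8: (x=0, y=10)
Total reachable: 25 (grid has 26 open cells total)

Answer: Reachable cells: 25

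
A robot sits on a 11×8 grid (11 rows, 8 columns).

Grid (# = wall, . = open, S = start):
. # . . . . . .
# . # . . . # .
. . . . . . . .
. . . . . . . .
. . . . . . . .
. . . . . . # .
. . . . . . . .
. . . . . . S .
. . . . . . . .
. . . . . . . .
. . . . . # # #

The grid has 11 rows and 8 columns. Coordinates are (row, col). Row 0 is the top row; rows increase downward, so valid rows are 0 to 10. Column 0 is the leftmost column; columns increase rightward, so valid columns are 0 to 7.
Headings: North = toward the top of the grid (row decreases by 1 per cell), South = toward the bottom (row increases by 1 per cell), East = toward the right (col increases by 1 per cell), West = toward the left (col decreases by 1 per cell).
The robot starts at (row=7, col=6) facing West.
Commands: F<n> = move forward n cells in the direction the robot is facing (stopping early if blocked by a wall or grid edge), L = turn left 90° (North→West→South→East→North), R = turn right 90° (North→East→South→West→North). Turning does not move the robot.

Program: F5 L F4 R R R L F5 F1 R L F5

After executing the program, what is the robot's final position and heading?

Start: (row=7, col=6), facing West
  F5: move forward 5, now at (row=7, col=1)
  L: turn left, now facing South
  F4: move forward 3/4 (blocked), now at (row=10, col=1)
  R: turn right, now facing West
  R: turn right, now facing North
  R: turn right, now facing East
  L: turn left, now facing North
  F5: move forward 5, now at (row=5, col=1)
  F1: move forward 1, now at (row=4, col=1)
  R: turn right, now facing East
  L: turn left, now facing North
  F5: move forward 3/5 (blocked), now at (row=1, col=1)
Final: (row=1, col=1), facing North

Answer: Final position: (row=1, col=1), facing North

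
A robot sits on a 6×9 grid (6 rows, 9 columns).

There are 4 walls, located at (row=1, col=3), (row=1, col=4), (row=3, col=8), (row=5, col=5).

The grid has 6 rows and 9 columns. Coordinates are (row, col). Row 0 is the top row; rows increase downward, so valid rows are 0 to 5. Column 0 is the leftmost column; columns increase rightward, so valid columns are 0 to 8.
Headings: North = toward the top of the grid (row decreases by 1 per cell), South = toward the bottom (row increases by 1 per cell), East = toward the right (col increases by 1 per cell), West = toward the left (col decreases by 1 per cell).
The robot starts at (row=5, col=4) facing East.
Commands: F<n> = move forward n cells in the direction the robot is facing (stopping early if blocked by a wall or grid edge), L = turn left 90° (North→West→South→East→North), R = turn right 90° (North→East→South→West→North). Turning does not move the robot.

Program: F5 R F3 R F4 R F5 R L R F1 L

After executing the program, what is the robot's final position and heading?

Answer: Final position: (row=0, col=1), facing North

Derivation:
Start: (row=5, col=4), facing East
  F5: move forward 0/5 (blocked), now at (row=5, col=4)
  R: turn right, now facing South
  F3: move forward 0/3 (blocked), now at (row=5, col=4)
  R: turn right, now facing West
  F4: move forward 4, now at (row=5, col=0)
  R: turn right, now facing North
  F5: move forward 5, now at (row=0, col=0)
  R: turn right, now facing East
  L: turn left, now facing North
  R: turn right, now facing East
  F1: move forward 1, now at (row=0, col=1)
  L: turn left, now facing North
Final: (row=0, col=1), facing North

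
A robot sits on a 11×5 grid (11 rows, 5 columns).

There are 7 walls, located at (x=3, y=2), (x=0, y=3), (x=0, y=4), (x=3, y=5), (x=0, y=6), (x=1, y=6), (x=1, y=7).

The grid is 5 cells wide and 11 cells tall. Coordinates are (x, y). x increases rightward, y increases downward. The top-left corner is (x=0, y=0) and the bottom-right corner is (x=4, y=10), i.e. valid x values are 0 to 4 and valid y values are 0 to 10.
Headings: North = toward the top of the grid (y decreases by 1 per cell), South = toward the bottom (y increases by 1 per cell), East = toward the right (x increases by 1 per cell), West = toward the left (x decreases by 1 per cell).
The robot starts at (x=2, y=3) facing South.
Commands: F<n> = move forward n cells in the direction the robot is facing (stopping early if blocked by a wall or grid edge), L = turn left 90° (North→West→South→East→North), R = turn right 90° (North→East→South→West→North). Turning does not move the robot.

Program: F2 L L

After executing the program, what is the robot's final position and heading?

Answer: Final position: (x=2, y=5), facing North

Derivation:
Start: (x=2, y=3), facing South
  F2: move forward 2, now at (x=2, y=5)
  L: turn left, now facing East
  L: turn left, now facing North
Final: (x=2, y=5), facing North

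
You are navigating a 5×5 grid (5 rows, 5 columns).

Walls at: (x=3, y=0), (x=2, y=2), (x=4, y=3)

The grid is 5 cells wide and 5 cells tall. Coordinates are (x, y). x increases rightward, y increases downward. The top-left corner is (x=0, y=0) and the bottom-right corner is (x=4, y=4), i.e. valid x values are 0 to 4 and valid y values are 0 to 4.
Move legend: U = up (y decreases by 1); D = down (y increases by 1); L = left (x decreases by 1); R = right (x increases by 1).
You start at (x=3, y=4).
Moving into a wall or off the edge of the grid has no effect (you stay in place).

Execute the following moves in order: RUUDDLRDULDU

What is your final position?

Start: (x=3, y=4)
  R (right): (x=3, y=4) -> (x=4, y=4)
  U (up): blocked, stay at (x=4, y=4)
  U (up): blocked, stay at (x=4, y=4)
  D (down): blocked, stay at (x=4, y=4)
  D (down): blocked, stay at (x=4, y=4)
  L (left): (x=4, y=4) -> (x=3, y=4)
  R (right): (x=3, y=4) -> (x=4, y=4)
  D (down): blocked, stay at (x=4, y=4)
  U (up): blocked, stay at (x=4, y=4)
  L (left): (x=4, y=4) -> (x=3, y=4)
  D (down): blocked, stay at (x=3, y=4)
  U (up): (x=3, y=4) -> (x=3, y=3)
Final: (x=3, y=3)

Answer: Final position: (x=3, y=3)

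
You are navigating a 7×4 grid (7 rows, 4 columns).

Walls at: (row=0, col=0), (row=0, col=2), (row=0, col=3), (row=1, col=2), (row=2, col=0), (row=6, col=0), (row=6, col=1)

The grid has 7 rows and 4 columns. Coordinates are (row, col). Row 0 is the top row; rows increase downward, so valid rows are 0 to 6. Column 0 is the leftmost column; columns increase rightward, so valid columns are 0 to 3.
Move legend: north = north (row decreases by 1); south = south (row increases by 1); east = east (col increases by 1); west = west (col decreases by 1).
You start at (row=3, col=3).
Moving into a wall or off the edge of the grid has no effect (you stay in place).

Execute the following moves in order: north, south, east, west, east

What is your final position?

Start: (row=3, col=3)
  north (north): (row=3, col=3) -> (row=2, col=3)
  south (south): (row=2, col=3) -> (row=3, col=3)
  east (east): blocked, stay at (row=3, col=3)
  west (west): (row=3, col=3) -> (row=3, col=2)
  east (east): (row=3, col=2) -> (row=3, col=3)
Final: (row=3, col=3)

Answer: Final position: (row=3, col=3)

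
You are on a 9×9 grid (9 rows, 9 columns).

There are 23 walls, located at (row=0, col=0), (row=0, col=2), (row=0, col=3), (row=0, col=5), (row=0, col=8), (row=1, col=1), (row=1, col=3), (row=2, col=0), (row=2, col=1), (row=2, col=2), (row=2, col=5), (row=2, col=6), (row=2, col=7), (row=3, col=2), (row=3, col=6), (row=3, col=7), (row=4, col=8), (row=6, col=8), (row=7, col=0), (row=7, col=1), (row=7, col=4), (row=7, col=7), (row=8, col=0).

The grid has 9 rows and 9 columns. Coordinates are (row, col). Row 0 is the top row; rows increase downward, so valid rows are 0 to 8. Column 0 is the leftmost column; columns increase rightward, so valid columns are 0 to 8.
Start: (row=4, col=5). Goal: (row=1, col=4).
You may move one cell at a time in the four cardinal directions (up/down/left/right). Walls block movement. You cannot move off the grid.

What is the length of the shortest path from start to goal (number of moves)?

BFS from (row=4, col=5) until reaching (row=1, col=4):
  Distance 0: (row=4, col=5)
  Distance 1: (row=3, col=5), (row=4, col=4), (row=4, col=6), (row=5, col=5)
  Distance 2: (row=3, col=4), (row=4, col=3), (row=4, col=7), (row=5, col=4), (row=5, col=6), (row=6, col=5)
  Distance 3: (row=2, col=4), (row=3, col=3), (row=4, col=2), (row=5, col=3), (row=5, col=7), (row=6, col=4), (row=6, col=6), (row=7, col=5)
  Distance 4: (row=1, col=4), (row=2, col=3), (row=4, col=1), (row=5, col=2), (row=5, col=8), (row=6, col=3), (row=6, col=7), (row=7, col=6), (row=8, col=5)  <- goal reached here
One shortest path (4 moves): (row=4, col=5) -> (row=4, col=4) -> (row=3, col=4) -> (row=2, col=4) -> (row=1, col=4)

Answer: Shortest path length: 4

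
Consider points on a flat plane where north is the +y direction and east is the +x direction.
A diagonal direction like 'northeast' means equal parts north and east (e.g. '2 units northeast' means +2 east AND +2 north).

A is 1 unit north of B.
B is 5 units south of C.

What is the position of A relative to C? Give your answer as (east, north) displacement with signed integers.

Answer: A is at (east=0, north=-4) relative to C.

Derivation:
Place C at the origin (east=0, north=0).
  B is 5 units south of C: delta (east=+0, north=-5); B at (east=0, north=-5).
  A is 1 unit north of B: delta (east=+0, north=+1); A at (east=0, north=-4).
Therefore A relative to C: (east=0, north=-4).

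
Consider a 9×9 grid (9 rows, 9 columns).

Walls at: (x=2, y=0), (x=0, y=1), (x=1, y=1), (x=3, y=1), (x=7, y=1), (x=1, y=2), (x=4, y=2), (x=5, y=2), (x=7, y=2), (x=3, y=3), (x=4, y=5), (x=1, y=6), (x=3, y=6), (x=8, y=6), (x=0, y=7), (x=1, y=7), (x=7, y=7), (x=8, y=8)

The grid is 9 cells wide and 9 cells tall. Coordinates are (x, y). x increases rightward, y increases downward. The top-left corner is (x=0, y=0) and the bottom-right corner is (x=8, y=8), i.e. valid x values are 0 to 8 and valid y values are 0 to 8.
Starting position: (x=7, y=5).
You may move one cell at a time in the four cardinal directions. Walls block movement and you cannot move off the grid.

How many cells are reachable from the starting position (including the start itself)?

Answer: Reachable cells: 60

Derivation:
BFS flood-fill from (x=7, y=5):
  Distance 0: (x=7, y=5)
  Distance 1: (x=7, y=4), (x=6, y=5), (x=8, y=5), (x=7, y=6)
  Distance 2: (x=7, y=3), (x=6, y=4), (x=8, y=4), (x=5, y=5), (x=6, y=6)
  Distance 3: (x=6, y=3), (x=8, y=3), (x=5, y=4), (x=5, y=6), (x=6, y=7)
  Distance 4: (x=6, y=2), (x=8, y=2), (x=5, y=3), (x=4, y=4), (x=4, y=6), (x=5, y=7), (x=6, y=8)
  Distance 5: (x=6, y=1), (x=8, y=1), (x=4, y=3), (x=3, y=4), (x=4, y=7), (x=5, y=8), (x=7, y=8)
  Distance 6: (x=6, y=0), (x=8, y=0), (x=5, y=1), (x=2, y=4), (x=3, y=5), (x=3, y=7), (x=4, y=8)
  Distance 7: (x=5, y=0), (x=7, y=0), (x=4, y=1), (x=2, y=3), (x=1, y=4), (x=2, y=5), (x=2, y=7), (x=3, y=8)
  Distance 8: (x=4, y=0), (x=2, y=2), (x=1, y=3), (x=0, y=4), (x=1, y=5), (x=2, y=6), (x=2, y=8)
  Distance 9: (x=3, y=0), (x=2, y=1), (x=3, y=2), (x=0, y=3), (x=0, y=5), (x=1, y=8)
  Distance 10: (x=0, y=2), (x=0, y=6), (x=0, y=8)
Total reachable: 60 (grid has 63 open cells total)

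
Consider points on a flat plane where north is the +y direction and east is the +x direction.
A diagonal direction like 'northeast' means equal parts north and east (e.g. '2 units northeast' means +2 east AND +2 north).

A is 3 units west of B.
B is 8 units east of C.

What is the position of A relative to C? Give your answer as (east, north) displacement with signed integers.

Place C at the origin (east=0, north=0).
  B is 8 units east of C: delta (east=+8, north=+0); B at (east=8, north=0).
  A is 3 units west of B: delta (east=-3, north=+0); A at (east=5, north=0).
Therefore A relative to C: (east=5, north=0).

Answer: A is at (east=5, north=0) relative to C.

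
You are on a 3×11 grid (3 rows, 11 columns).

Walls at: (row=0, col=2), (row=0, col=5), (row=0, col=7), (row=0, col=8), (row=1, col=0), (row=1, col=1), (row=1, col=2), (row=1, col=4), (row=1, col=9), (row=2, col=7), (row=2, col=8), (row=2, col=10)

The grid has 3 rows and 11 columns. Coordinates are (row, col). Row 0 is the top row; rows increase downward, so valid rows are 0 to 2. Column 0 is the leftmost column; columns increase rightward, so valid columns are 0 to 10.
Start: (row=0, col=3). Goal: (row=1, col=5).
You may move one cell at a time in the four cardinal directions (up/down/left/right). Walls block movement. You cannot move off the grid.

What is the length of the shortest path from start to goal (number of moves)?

Answer: Shortest path length: 5

Derivation:
BFS from (row=0, col=3) until reaching (row=1, col=5):
  Distance 0: (row=0, col=3)
  Distance 1: (row=0, col=4), (row=1, col=3)
  Distance 2: (row=2, col=3)
  Distance 3: (row=2, col=2), (row=2, col=4)
  Distance 4: (row=2, col=1), (row=2, col=5)
  Distance 5: (row=1, col=5), (row=2, col=0), (row=2, col=6)  <- goal reached here
One shortest path (5 moves): (row=0, col=3) -> (row=1, col=3) -> (row=2, col=3) -> (row=2, col=4) -> (row=2, col=5) -> (row=1, col=5)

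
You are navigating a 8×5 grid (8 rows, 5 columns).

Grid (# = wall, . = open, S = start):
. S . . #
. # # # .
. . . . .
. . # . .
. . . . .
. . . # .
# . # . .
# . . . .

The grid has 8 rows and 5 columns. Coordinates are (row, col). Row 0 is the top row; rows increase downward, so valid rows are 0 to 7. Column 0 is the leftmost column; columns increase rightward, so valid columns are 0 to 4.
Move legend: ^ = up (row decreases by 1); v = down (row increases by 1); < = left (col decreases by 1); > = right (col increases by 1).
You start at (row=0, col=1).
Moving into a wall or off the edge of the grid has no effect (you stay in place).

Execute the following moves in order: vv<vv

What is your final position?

Start: (row=0, col=1)
  v (down): blocked, stay at (row=0, col=1)
  v (down): blocked, stay at (row=0, col=1)
  < (left): (row=0, col=1) -> (row=0, col=0)
  v (down): (row=0, col=0) -> (row=1, col=0)
  v (down): (row=1, col=0) -> (row=2, col=0)
Final: (row=2, col=0)

Answer: Final position: (row=2, col=0)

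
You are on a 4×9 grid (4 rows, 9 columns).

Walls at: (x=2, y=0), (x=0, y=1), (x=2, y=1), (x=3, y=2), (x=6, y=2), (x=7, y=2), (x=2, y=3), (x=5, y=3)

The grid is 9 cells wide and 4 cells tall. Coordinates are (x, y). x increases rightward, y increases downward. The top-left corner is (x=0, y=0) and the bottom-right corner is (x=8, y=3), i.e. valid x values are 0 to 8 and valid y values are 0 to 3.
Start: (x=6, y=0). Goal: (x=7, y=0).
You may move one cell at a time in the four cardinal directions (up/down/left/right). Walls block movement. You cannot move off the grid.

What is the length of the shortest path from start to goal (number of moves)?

Answer: Shortest path length: 1

Derivation:
BFS from (x=6, y=0) until reaching (x=7, y=0):
  Distance 0: (x=6, y=0)
  Distance 1: (x=5, y=0), (x=7, y=0), (x=6, y=1)  <- goal reached here
One shortest path (1 moves): (x=6, y=0) -> (x=7, y=0)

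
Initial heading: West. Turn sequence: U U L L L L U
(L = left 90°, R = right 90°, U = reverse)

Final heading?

Start: West
  U (U-turn (180°)) -> East
  U (U-turn (180°)) -> West
  L (left (90° counter-clockwise)) -> South
  L (left (90° counter-clockwise)) -> East
  L (left (90° counter-clockwise)) -> North
  L (left (90° counter-clockwise)) -> West
  U (U-turn (180°)) -> East
Final: East

Answer: Final heading: East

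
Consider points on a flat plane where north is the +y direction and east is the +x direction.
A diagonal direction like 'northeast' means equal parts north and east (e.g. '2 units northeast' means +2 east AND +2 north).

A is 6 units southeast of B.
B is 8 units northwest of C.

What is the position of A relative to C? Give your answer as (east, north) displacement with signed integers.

Place C at the origin (east=0, north=0).
  B is 8 units northwest of C: delta (east=-8, north=+8); B at (east=-8, north=8).
  A is 6 units southeast of B: delta (east=+6, north=-6); A at (east=-2, north=2).
Therefore A relative to C: (east=-2, north=2).

Answer: A is at (east=-2, north=2) relative to C.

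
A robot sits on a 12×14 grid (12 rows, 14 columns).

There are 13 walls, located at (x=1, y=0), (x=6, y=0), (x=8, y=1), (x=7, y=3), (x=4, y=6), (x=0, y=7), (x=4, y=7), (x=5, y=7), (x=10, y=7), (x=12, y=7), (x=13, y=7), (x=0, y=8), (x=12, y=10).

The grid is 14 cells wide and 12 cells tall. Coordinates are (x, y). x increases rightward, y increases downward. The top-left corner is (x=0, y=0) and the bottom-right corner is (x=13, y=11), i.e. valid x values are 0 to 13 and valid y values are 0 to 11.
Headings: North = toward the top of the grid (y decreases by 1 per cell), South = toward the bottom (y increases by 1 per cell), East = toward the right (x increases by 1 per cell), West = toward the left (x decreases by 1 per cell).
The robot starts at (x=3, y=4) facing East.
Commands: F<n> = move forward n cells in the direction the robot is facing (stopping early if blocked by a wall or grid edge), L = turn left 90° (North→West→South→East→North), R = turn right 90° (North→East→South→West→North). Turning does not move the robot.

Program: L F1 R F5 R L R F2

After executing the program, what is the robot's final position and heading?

Answer: Final position: (x=6, y=5), facing South

Derivation:
Start: (x=3, y=4), facing East
  L: turn left, now facing North
  F1: move forward 1, now at (x=3, y=3)
  R: turn right, now facing East
  F5: move forward 3/5 (blocked), now at (x=6, y=3)
  R: turn right, now facing South
  L: turn left, now facing East
  R: turn right, now facing South
  F2: move forward 2, now at (x=6, y=5)
Final: (x=6, y=5), facing South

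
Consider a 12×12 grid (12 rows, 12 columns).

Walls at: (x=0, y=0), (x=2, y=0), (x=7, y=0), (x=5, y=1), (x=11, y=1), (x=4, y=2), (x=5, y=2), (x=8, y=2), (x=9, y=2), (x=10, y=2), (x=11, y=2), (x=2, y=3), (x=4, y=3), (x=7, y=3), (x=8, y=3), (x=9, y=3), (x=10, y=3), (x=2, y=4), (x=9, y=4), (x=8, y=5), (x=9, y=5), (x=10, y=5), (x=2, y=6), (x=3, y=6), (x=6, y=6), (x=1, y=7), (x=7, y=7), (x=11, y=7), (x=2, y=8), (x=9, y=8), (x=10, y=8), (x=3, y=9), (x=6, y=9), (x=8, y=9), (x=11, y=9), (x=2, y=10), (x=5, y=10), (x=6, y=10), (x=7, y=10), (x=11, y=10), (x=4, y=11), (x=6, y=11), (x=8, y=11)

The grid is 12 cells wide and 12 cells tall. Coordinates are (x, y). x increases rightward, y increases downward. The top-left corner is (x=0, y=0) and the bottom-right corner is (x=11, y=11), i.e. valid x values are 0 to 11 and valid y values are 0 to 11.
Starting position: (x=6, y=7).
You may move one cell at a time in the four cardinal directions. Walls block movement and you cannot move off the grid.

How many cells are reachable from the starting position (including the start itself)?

BFS flood-fill from (x=6, y=7):
  Distance 0: (x=6, y=7)
  Distance 1: (x=5, y=7), (x=6, y=8)
  Distance 2: (x=5, y=6), (x=4, y=7), (x=5, y=8), (x=7, y=8)
  Distance 3: (x=5, y=5), (x=4, y=6), (x=3, y=7), (x=4, y=8), (x=8, y=8), (x=5, y=9), (x=7, y=9)
  Distance 4: (x=5, y=4), (x=4, y=5), (x=6, y=5), (x=2, y=7), (x=8, y=7), (x=3, y=8), (x=4, y=9)
  Distance 5: (x=5, y=3), (x=4, y=4), (x=6, y=4), (x=3, y=5), (x=7, y=5), (x=8, y=6), (x=9, y=7), (x=4, y=10)
  Distance 6: (x=6, y=3), (x=3, y=4), (x=7, y=4), (x=2, y=5), (x=7, y=6), (x=9, y=6), (x=10, y=7), (x=3, y=10)
  Distance 7: (x=6, y=2), (x=3, y=3), (x=8, y=4), (x=1, y=5), (x=10, y=6), (x=3, y=11)
  Distance 8: (x=6, y=1), (x=3, y=2), (x=7, y=2), (x=1, y=4), (x=0, y=5), (x=1, y=6), (x=11, y=6), (x=2, y=11)
  Distance 9: (x=6, y=0), (x=3, y=1), (x=7, y=1), (x=2, y=2), (x=1, y=3), (x=0, y=4), (x=11, y=5), (x=0, y=6), (x=1, y=11)
  Distance 10: (x=3, y=0), (x=5, y=0), (x=2, y=1), (x=4, y=1), (x=8, y=1), (x=1, y=2), (x=0, y=3), (x=11, y=4), (x=0, y=7), (x=1, y=10), (x=0, y=11)
  Distance 11: (x=4, y=0), (x=8, y=0), (x=1, y=1), (x=9, y=1), (x=0, y=2), (x=11, y=3), (x=10, y=4), (x=0, y=8), (x=1, y=9), (x=0, y=10)
  Distance 12: (x=1, y=0), (x=9, y=0), (x=0, y=1), (x=10, y=1), (x=1, y=8), (x=0, y=9), (x=2, y=9)
  Distance 13: (x=10, y=0)
  Distance 14: (x=11, y=0)
Total reachable: 90 (grid has 101 open cells total)

Answer: Reachable cells: 90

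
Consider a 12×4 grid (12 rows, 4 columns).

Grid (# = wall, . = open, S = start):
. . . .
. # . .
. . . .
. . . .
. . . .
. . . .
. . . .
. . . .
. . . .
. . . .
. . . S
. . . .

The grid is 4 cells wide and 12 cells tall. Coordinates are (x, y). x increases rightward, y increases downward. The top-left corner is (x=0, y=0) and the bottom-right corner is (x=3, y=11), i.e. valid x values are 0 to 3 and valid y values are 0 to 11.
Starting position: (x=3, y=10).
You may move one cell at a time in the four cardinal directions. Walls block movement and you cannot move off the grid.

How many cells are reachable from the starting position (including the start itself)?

BFS flood-fill from (x=3, y=10):
  Distance 0: (x=3, y=10)
  Distance 1: (x=3, y=9), (x=2, y=10), (x=3, y=11)
  Distance 2: (x=3, y=8), (x=2, y=9), (x=1, y=10), (x=2, y=11)
  Distance 3: (x=3, y=7), (x=2, y=8), (x=1, y=9), (x=0, y=10), (x=1, y=11)
  Distance 4: (x=3, y=6), (x=2, y=7), (x=1, y=8), (x=0, y=9), (x=0, y=11)
  Distance 5: (x=3, y=5), (x=2, y=6), (x=1, y=7), (x=0, y=8)
  Distance 6: (x=3, y=4), (x=2, y=5), (x=1, y=6), (x=0, y=7)
  Distance 7: (x=3, y=3), (x=2, y=4), (x=1, y=5), (x=0, y=6)
  Distance 8: (x=3, y=2), (x=2, y=3), (x=1, y=4), (x=0, y=5)
  Distance 9: (x=3, y=1), (x=2, y=2), (x=1, y=3), (x=0, y=4)
  Distance 10: (x=3, y=0), (x=2, y=1), (x=1, y=2), (x=0, y=3)
  Distance 11: (x=2, y=0), (x=0, y=2)
  Distance 12: (x=1, y=0), (x=0, y=1)
  Distance 13: (x=0, y=0)
Total reachable: 47 (grid has 47 open cells total)

Answer: Reachable cells: 47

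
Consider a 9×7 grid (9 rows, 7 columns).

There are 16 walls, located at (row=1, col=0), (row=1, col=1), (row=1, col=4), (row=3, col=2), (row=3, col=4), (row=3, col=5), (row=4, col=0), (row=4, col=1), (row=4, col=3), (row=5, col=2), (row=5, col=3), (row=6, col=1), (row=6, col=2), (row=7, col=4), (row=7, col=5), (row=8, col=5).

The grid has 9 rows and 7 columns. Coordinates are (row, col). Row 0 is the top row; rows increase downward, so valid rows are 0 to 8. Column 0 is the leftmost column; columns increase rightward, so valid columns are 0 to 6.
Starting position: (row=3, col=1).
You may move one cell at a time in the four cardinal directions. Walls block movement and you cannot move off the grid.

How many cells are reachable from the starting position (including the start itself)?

BFS flood-fill from (row=3, col=1):
  Distance 0: (row=3, col=1)
  Distance 1: (row=2, col=1), (row=3, col=0)
  Distance 2: (row=2, col=0), (row=2, col=2)
  Distance 3: (row=1, col=2), (row=2, col=3)
  Distance 4: (row=0, col=2), (row=1, col=3), (row=2, col=4), (row=3, col=3)
  Distance 5: (row=0, col=1), (row=0, col=3), (row=2, col=5)
  Distance 6: (row=0, col=0), (row=0, col=4), (row=1, col=5), (row=2, col=6)
  Distance 7: (row=0, col=5), (row=1, col=6), (row=3, col=6)
  Distance 8: (row=0, col=6), (row=4, col=6)
  Distance 9: (row=4, col=5), (row=5, col=6)
  Distance 10: (row=4, col=4), (row=5, col=5), (row=6, col=6)
  Distance 11: (row=5, col=4), (row=6, col=5), (row=7, col=6)
  Distance 12: (row=6, col=4), (row=8, col=6)
  Distance 13: (row=6, col=3)
  Distance 14: (row=7, col=3)
  Distance 15: (row=7, col=2), (row=8, col=3)
  Distance 16: (row=7, col=1), (row=8, col=2), (row=8, col=4)
  Distance 17: (row=7, col=0), (row=8, col=1)
  Distance 18: (row=6, col=0), (row=8, col=0)
  Distance 19: (row=5, col=0)
  Distance 20: (row=5, col=1)
Total reachable: 46 (grid has 47 open cells total)

Answer: Reachable cells: 46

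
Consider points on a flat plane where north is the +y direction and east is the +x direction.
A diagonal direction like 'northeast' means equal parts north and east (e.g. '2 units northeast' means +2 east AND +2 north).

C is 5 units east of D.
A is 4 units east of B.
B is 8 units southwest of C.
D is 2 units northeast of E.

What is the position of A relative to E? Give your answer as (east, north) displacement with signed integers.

Place E at the origin (east=0, north=0).
  D is 2 units northeast of E: delta (east=+2, north=+2); D at (east=2, north=2).
  C is 5 units east of D: delta (east=+5, north=+0); C at (east=7, north=2).
  B is 8 units southwest of C: delta (east=-8, north=-8); B at (east=-1, north=-6).
  A is 4 units east of B: delta (east=+4, north=+0); A at (east=3, north=-6).
Therefore A relative to E: (east=3, north=-6).

Answer: A is at (east=3, north=-6) relative to E.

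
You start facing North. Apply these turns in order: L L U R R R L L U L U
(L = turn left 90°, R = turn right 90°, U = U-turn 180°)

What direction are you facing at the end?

Answer: Final heading: North

Derivation:
Start: North
  L (left (90° counter-clockwise)) -> West
  L (left (90° counter-clockwise)) -> South
  U (U-turn (180°)) -> North
  R (right (90° clockwise)) -> East
  R (right (90° clockwise)) -> South
  R (right (90° clockwise)) -> West
  L (left (90° counter-clockwise)) -> South
  L (left (90° counter-clockwise)) -> East
  U (U-turn (180°)) -> West
  L (left (90° counter-clockwise)) -> South
  U (U-turn (180°)) -> North
Final: North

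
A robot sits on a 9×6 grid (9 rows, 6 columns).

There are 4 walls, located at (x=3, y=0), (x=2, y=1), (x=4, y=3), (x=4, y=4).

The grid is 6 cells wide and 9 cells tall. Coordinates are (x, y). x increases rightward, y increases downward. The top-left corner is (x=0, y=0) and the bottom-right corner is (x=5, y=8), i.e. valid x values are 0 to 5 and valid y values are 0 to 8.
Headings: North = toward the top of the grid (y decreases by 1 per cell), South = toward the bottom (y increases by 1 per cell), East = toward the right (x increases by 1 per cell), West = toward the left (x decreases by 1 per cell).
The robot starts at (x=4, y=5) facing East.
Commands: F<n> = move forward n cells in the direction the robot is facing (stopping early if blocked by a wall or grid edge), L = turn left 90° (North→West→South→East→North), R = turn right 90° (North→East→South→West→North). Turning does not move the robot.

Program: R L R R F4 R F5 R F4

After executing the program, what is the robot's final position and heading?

Answer: Final position: (x=2, y=0), facing East

Derivation:
Start: (x=4, y=5), facing East
  R: turn right, now facing South
  L: turn left, now facing East
  R: turn right, now facing South
  R: turn right, now facing West
  F4: move forward 4, now at (x=0, y=5)
  R: turn right, now facing North
  F5: move forward 5, now at (x=0, y=0)
  R: turn right, now facing East
  F4: move forward 2/4 (blocked), now at (x=2, y=0)
Final: (x=2, y=0), facing East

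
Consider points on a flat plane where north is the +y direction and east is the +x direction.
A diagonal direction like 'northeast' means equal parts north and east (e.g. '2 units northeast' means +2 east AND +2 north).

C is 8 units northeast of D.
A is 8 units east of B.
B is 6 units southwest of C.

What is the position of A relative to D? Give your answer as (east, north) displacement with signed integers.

Answer: A is at (east=10, north=2) relative to D.

Derivation:
Place D at the origin (east=0, north=0).
  C is 8 units northeast of D: delta (east=+8, north=+8); C at (east=8, north=8).
  B is 6 units southwest of C: delta (east=-6, north=-6); B at (east=2, north=2).
  A is 8 units east of B: delta (east=+8, north=+0); A at (east=10, north=2).
Therefore A relative to D: (east=10, north=2).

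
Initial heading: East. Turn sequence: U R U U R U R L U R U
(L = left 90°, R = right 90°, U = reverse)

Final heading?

Answer: Final heading: North

Derivation:
Start: East
  U (U-turn (180°)) -> West
  R (right (90° clockwise)) -> North
  U (U-turn (180°)) -> South
  U (U-turn (180°)) -> North
  R (right (90° clockwise)) -> East
  U (U-turn (180°)) -> West
  R (right (90° clockwise)) -> North
  L (left (90° counter-clockwise)) -> West
  U (U-turn (180°)) -> East
  R (right (90° clockwise)) -> South
  U (U-turn (180°)) -> North
Final: North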